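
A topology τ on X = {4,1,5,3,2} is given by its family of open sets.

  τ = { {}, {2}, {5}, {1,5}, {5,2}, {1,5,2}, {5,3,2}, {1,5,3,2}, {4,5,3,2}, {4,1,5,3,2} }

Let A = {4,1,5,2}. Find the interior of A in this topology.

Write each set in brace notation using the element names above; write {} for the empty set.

{1,5,2}

opens ⊆ A: {}, {2}, {5}, {1,5}, {5,2}, {1,5,2}; union → int = {1,5,2}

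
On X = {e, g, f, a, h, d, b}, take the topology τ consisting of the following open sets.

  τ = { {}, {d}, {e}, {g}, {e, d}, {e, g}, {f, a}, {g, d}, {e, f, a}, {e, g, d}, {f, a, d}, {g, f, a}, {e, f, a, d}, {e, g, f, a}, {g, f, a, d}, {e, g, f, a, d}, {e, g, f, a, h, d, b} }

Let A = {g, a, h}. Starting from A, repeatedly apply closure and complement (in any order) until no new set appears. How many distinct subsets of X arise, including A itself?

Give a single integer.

cl via duality: int({e, f, d, b}) = {e, d}, so X∖{e, d} = {g, f, a, h, b}
Write k for closure, c for complement:
  1. A     = {g, a, h}
  2. kA    = {g, f, a, h, b}
  3. cA    = {e, f, d, b}
  4. ckA   = {e, d}
  5. kcA   = {e, f, a, h, d, b}
  6. kckA  = {e, h, d, b}
  7. ckcA  = {g}
  8. ckckA = {g, f, a}
  9. kckcA = {g, h, b}
  10. ckckcA = {e, f, a, d}
applying k or c yields no new set

10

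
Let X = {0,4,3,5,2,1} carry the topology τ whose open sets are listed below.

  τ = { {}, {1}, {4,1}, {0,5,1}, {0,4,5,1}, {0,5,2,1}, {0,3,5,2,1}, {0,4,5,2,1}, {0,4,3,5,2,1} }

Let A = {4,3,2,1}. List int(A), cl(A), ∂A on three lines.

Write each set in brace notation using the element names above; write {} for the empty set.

open subsets of A: {}, {1}, {4,1}; so int(A) = {4,1}
closure: X∖int(X∖A) = X∖{} = {0,4,3,5,2,1}
∂A = {0,4,3,5,2,1} minus {4,1} = {0,3,5,2}

int(A) = {4,1}
cl(A)  = {0,4,3,5,2,1}
∂A     = {0,3,5,2}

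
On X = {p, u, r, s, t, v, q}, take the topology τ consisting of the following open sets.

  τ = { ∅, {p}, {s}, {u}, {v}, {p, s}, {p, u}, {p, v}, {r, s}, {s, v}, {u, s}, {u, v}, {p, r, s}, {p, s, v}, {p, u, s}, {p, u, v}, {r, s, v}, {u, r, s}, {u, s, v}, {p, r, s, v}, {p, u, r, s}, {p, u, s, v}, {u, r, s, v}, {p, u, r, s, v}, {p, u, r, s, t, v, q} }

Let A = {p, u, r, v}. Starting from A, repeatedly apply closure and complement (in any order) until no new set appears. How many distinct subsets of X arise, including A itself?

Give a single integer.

cl via duality: int({s, t, q}) = {s}, so X∖{s} = {p, u, r, t, v, q}
Write k for closure, c for complement:
  1. A     = {p, u, r, v}
  2. kA    = {p, u, r, t, v, q}
  3. cA    = {s, t, q}
  4. ckA   = {s}
  5. kcA   = {r, s, t, q}
  6. ckcA  = {p, u, v}
  7. kckcA = {p, u, t, v, q}
  8. ckckcA = {r, s}
applying k or c yields no new set

8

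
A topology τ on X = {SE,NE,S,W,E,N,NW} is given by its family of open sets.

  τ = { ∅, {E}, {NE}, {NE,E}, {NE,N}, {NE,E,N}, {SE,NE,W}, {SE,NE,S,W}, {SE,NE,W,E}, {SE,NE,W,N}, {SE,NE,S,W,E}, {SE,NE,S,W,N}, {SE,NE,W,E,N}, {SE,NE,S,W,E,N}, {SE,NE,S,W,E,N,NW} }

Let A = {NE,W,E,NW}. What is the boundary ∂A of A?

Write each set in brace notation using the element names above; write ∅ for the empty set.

interior: largest open inside A is {NE,E} (from ∅, {E}, {NE}, {NE,E})
cl via duality: int({SE,S,N}) = ∅, so X∖∅ = {SE,NE,S,W,E,N,NW}
cl∖int = {SE,S,W,N,NW}

{SE,S,W,N,NW}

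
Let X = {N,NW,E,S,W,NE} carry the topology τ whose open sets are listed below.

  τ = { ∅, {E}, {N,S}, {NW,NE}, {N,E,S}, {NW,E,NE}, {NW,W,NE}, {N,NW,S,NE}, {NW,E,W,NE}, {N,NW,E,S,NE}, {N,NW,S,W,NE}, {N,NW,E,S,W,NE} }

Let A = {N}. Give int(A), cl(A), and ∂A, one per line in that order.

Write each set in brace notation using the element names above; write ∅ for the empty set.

opens ⊆ A: ∅; union → int = ∅
complement {NW,E,S,W,NE}; its interior {NW,E,W,NE}; cl(A) = X∖{NW,E,W,NE} = {N,S}
boundary = {N,S} ∖ ∅ = {N,S}

int(A) = ∅
cl(A)  = {N,S}
∂A     = {N,S}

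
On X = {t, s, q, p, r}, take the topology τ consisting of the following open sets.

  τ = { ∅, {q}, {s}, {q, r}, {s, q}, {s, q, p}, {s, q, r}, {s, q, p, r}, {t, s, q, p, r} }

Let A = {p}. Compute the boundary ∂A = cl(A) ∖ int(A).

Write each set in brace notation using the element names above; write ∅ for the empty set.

{t, p}

opens ⊆ A: ∅; union → int = ∅
complement {t, s, q, r}; its interior {s, q, r}; cl(A) = X∖{s, q, r} = {t, p}
boundary = {t, p} ∖ ∅ = {t, p}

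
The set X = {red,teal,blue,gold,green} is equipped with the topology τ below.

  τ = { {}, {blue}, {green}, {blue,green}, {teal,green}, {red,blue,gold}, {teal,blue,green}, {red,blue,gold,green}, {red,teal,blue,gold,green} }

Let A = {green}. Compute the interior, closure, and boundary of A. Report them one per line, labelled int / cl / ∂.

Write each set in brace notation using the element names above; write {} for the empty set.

opens ⊆ A: {}, {green}; union → int = {green}
complement {red,teal,blue,gold}; its interior {red,blue,gold}; cl(A) = X∖{red,blue,gold} = {teal,green}
boundary = {teal,green} ∖ {green} = {teal}

int(A) = {green}
cl(A)  = {teal,green}
∂A     = {teal}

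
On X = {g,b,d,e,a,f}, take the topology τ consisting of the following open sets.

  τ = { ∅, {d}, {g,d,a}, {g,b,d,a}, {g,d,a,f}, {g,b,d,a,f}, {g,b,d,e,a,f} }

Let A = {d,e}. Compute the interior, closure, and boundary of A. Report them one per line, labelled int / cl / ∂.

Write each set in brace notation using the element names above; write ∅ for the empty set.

int(A) = {d}
cl(A)  = {g,b,d,e,a,f}
∂A     = {g,b,e,a,f}

U open, U⊆A: ∅, {d}. int(A) = ⋃ = {d}
X∖A={g,b,a,f}, int(X∖A)=∅, hence cl(A)={g,b,d,e,a,f}
∂A: remove int from cl → {g,b,e,a,f}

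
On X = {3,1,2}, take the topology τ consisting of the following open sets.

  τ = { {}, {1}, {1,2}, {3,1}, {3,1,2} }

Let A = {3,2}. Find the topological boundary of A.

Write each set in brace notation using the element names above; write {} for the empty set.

open subsets of A: {}; so int(A) = {}
closure: X∖int(X∖A) = X∖{1} = {3,2}
∂A = {3,2} minus {} = {3,2}

{3,2}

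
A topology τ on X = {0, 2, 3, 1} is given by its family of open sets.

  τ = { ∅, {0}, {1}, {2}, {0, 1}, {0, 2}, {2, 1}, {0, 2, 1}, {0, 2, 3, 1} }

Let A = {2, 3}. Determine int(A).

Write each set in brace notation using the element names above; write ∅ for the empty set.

{2}

interior: largest open inside A is {2} (from ∅, {2})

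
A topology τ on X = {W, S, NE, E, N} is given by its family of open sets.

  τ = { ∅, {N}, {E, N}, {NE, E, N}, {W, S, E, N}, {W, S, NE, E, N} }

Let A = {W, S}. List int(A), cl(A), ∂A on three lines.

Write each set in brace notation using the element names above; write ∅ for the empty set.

int(A) = ∅
cl(A)  = {W, S}
∂A     = {W, S}

interior: largest open inside A is ∅ (from ∅)
cl via duality: int({NE, E, N}) = {NE, E, N}, so X∖{NE, E, N} = {W, S}
cl∖int = {W, S}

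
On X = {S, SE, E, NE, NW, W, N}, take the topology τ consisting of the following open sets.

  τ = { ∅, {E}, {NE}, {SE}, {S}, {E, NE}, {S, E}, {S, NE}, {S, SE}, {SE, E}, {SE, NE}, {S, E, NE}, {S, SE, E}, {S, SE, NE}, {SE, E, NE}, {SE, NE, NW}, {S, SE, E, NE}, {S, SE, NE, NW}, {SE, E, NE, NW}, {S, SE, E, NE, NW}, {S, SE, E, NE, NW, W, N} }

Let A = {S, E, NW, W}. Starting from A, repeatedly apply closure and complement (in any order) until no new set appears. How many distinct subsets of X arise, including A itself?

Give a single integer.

complement {SE, NE, N}; its interior {SE, NE}; cl(A) = X∖{SE, NE} = {S, E, NW, W, N}
With k = closure, c = complement:
  1. A     = {S, E, NW, W}
  2. kA    = {S, E, NW, W, N}
  3. cA    = {SE, NE, N}
  4. ckA   = {SE, NE}
  5. kcA   = {SE, NE, NW, W, N}
  6. ckcA  = {S, E}
  7. kckcA = {S, E, W, N}
  8. ckckcA = {SE, NE, NW}
k, c of each give nothing new

8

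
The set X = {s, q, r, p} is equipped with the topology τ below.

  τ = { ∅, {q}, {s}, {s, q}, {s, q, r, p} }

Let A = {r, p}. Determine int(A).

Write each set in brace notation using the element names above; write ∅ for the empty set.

open subsets of A: ∅; so int(A) = ∅

∅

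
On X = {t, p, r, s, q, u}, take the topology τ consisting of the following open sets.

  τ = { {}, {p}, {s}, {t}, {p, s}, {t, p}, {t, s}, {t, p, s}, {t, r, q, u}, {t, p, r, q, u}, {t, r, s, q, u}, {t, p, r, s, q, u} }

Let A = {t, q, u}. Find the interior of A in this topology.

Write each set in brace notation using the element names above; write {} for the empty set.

open subsets of A: {}, {t}; so int(A) = {t}

{t}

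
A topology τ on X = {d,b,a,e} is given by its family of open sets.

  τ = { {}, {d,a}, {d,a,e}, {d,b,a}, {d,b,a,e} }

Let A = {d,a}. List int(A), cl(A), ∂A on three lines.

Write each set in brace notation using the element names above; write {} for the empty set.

int(A) = {d,a}
cl(A)  = {d,b,a,e}
∂A     = {b,e}

open subsets of A: {}, {d,a}; so int(A) = {d,a}
closure: X∖int(X∖A) = X∖{} = {d,b,a,e}
∂A = {d,b,a,e} minus {d,a} = {b,e}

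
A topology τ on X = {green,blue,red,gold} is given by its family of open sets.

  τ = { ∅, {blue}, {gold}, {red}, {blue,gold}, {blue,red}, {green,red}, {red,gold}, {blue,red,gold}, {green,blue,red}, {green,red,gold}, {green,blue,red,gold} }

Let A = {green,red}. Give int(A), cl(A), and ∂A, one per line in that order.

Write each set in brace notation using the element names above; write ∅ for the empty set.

int(A) = {green,red}
cl(A)  = {green,red}
∂A     = ∅

open subsets of A: ∅, {red}, {green,red}; so int(A) = {green,red}
closure: X∖int(X∖A) = X∖{blue,gold} = {green,red}
∂A = {green,red} minus {green,red} = ∅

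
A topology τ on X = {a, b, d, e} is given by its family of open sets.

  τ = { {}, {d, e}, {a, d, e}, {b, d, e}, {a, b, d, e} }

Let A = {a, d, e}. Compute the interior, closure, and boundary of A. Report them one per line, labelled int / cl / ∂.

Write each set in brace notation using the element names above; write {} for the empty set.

int(A) = {a, d, e}
cl(A)  = {a, b, d, e}
∂A     = {b}

interior: largest open inside A is {a, d, e} (from {}, {d, e}, {a, d, e})
cl via duality: int({b}) = {}, so X∖{} = {a, b, d, e}
cl∖int = {b}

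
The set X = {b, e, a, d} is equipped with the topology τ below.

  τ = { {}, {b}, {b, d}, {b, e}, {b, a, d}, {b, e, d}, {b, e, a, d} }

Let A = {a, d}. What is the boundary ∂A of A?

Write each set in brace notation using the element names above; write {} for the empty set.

{a, d}

opens ⊆ A: {}; union → int = {}
complement {b, e}; its interior {b, e}; cl(A) = X∖{b, e} = {a, d}
boundary = {a, d} ∖ {} = {a, d}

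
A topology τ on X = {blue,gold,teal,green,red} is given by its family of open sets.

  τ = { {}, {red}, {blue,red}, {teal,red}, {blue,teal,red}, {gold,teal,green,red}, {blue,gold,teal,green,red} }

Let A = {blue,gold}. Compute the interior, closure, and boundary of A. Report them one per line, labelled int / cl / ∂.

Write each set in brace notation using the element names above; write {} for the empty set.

open subsets of A: {}; so int(A) = {}
closure: X∖int(X∖A) = X∖{teal,red} = {blue,gold,green}
∂A = {blue,gold,green} minus {} = {blue,gold,green}

int(A) = {}
cl(A)  = {blue,gold,green}
∂A     = {blue,gold,green}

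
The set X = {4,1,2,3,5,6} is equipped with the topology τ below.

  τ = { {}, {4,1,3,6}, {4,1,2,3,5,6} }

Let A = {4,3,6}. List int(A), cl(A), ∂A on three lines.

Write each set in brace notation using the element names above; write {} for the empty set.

interior: largest open inside A is {} (from {})
cl via duality: int({1,2,5}) = {}, so X∖{} = {4,1,2,3,5,6}
cl∖int = {4,1,2,3,5,6}

int(A) = {}
cl(A)  = {4,1,2,3,5,6}
∂A     = {4,1,2,3,5,6}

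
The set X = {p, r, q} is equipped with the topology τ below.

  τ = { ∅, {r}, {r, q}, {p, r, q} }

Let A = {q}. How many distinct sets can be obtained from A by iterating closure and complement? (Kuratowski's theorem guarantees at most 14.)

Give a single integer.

6

complement {p, r}; its interior {r}; cl(A) = X∖{r} = {p, q}
With k = closure, c = complement:
  1. A     = {q}
  2. kA    = {p, q}
  3. cA    = {p, r}
  4. ckA   = {r}
  5. kcA   = {p, r, q}
  6. ckcA  = ∅
k, c of each give nothing new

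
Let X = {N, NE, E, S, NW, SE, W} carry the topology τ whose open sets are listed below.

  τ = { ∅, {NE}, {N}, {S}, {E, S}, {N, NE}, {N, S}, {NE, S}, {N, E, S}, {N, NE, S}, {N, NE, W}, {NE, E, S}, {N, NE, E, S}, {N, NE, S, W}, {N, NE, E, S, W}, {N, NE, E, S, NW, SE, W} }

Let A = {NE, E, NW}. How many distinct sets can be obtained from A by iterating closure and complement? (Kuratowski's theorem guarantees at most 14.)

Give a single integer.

X∖A={N, S, SE, W}, int(X∖A)={N, S}, hence cl(A)={NE, E, NW, SE, W}
Orbit (k=closure, c=complement):
  1. A     = {NE, E, NW}
  2. kA    = {NE, E, NW, SE, W}
  3. cA    = {N, S, SE, W}
  4. ckA   = {N, S}
  5. kcA   = {N, E, S, NW, SE, W}
  6. ckcA  = {NE}
  7. kckcA = {NE, NW, SE, W}
  8. ckckcA = {N, E, S}
(closed under both — stop)

8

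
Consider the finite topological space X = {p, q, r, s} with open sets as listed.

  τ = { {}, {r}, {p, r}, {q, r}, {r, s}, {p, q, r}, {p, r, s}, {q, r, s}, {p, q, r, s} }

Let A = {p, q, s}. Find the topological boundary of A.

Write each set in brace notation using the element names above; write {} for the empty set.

opens ⊆ A: {}; union → int = {}
complement {r}; its interior {r}; cl(A) = X∖{r} = {p, q, s}
boundary = {p, q, s} ∖ {} = {p, q, s}

{p, q, s}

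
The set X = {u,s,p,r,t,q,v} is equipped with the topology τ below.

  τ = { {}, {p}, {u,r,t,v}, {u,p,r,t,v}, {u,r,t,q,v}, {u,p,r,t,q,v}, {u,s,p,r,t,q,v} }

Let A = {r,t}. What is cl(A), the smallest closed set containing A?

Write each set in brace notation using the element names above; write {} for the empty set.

{u,s,r,t,q,v}

closure: X∖int(X∖A) = X∖{p} = {u,s,r,t,q,v}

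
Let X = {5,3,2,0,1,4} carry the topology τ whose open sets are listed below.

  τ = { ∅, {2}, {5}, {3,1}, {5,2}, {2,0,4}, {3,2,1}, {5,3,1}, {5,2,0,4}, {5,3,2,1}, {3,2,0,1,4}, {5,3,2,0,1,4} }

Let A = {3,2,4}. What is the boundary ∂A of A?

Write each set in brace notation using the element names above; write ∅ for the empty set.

interior: largest open inside A is {2} (from ∅, {2})
cl via duality: int({5,0,1}) = {5}, so X∖{5} = {3,2,0,1,4}
cl∖int = {3,0,1,4}

{3,0,1,4}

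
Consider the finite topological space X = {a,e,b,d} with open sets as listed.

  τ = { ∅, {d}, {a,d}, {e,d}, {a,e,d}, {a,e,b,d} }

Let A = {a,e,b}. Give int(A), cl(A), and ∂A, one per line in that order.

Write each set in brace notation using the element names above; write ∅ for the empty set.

interior: largest open inside A is ∅ (from ∅)
cl via duality: int({d}) = {d}, so X∖{d} = {a,e,b}
cl∖int = {a,e,b}

int(A) = ∅
cl(A)  = {a,e,b}
∂A     = {a,e,b}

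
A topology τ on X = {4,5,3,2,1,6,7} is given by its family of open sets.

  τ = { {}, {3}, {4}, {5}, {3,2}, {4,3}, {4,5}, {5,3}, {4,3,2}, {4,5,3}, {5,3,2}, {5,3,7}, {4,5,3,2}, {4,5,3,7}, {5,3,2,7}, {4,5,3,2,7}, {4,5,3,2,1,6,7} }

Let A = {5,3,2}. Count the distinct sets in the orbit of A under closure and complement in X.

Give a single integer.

6

X∖A={4,1,6,7}, int(X∖A)={4}, hence cl(A)={5,3,2,1,6,7}
Orbit (k=closure, c=complement):
  1. A     = {5,3,2}
  2. kA    = {5,3,2,1,6,7}
  3. cA    = {4,1,6,7}
  4. ckA   = {4}
  5. kckA  = {4,1,6}
  6. ckckA = {5,3,2,7}
(closed under both — stop)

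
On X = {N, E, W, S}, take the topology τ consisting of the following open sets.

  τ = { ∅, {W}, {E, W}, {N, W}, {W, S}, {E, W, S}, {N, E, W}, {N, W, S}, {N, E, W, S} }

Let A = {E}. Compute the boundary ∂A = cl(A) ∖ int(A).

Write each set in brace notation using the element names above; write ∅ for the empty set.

{E}

open subsets of A: ∅; so int(A) = ∅
closure: X∖int(X∖A) = X∖{N, W, S} = {E}
∂A = {E} minus ∅ = {E}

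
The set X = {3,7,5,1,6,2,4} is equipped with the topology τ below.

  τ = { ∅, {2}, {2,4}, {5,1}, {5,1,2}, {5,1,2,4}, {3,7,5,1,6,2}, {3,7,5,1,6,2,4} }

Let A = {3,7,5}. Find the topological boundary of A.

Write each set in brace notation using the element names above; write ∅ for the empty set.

opens ⊆ A: ∅; union → int = ∅
complement {1,6,2,4}; its interior {2,4}; cl(A) = X∖{2,4} = {3,7,5,1,6}
boundary = {3,7,5,1,6} ∖ ∅ = {3,7,5,1,6}

{3,7,5,1,6}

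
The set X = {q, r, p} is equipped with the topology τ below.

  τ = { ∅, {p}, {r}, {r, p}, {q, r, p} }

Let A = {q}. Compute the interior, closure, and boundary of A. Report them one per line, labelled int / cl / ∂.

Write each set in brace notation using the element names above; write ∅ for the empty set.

interior: largest open inside A is ∅ (from ∅)
cl via duality: int({r, p}) = {r, p}, so X∖{r, p} = {q}
cl∖int = {q}

int(A) = ∅
cl(A)  = {q}
∂A     = {q}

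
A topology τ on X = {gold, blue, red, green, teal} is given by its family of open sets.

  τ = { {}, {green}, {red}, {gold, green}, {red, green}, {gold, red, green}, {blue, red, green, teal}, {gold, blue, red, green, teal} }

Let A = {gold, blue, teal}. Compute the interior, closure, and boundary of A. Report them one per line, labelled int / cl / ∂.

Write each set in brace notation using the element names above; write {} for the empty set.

open subsets of A: {}; so int(A) = {}
closure: X∖int(X∖A) = X∖{red, green} = {gold, blue, teal}
∂A = {gold, blue, teal} minus {} = {gold, blue, teal}

int(A) = {}
cl(A)  = {gold, blue, teal}
∂A     = {gold, blue, teal}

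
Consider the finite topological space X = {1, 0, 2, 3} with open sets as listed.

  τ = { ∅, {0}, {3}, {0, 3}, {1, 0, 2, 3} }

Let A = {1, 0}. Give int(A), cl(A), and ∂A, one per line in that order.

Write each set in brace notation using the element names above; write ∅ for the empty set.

int(A) = {0}
cl(A)  = {1, 0, 2}
∂A     = {1, 2}

opens ⊆ A: ∅, {0}; union → int = {0}
complement {2, 3}; its interior {3}; cl(A) = X∖{3} = {1, 0, 2}
boundary = {1, 0, 2} ∖ {0} = {1, 2}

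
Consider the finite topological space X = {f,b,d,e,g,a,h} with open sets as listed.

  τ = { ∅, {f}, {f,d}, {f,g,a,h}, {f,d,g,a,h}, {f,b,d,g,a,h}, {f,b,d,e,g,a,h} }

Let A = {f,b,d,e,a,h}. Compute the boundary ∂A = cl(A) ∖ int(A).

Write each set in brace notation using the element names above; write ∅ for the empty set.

U open, U⊆A: ∅, {f}, {f,d}. int(A) = ⋃ = {f,d}
X∖A={g}, int(X∖A)=∅, hence cl(A)={f,b,d,e,g,a,h}
∂A: remove int from cl → {b,e,g,a,h}

{b,e,g,a,h}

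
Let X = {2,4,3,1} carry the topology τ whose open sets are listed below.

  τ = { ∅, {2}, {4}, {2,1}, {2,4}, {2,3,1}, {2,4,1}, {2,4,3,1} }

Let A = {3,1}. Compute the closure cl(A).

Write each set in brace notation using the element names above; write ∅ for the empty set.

closure: X∖int(X∖A) = X∖{2,4} = {3,1}

{3,1}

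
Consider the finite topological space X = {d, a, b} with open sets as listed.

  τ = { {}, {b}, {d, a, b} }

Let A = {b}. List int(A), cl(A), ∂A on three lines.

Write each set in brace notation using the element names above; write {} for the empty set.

open subsets of A: {}, {b}; so int(A) = {b}
closure: X∖int(X∖A) = X∖{} = {d, a, b}
∂A = {d, a, b} minus {b} = {d, a}

int(A) = {b}
cl(A)  = {d, a, b}
∂A     = {d, a}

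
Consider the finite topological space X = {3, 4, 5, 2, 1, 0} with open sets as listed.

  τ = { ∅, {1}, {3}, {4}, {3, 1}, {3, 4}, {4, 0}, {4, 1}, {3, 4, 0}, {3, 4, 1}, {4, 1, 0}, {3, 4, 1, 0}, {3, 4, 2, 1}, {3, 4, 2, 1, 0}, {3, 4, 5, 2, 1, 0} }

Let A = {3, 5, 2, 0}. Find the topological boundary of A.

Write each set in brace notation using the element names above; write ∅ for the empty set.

{5, 2, 0}

U open, U⊆A: ∅, {3}. int(A) = ⋃ = {3}
X∖A={4, 1}, int(X∖A)={4, 1}, hence cl(A)={3, 5, 2, 0}
∂A: remove int from cl → {5, 2, 0}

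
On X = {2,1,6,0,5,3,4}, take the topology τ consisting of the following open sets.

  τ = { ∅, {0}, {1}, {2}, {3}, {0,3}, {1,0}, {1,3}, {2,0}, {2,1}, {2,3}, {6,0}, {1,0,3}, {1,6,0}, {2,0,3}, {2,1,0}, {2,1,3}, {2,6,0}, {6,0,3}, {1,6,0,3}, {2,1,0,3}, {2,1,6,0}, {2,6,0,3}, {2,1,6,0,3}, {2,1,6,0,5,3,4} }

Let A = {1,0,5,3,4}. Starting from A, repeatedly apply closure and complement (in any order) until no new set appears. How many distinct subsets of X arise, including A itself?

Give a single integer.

complement {2,6}; its interior {2}; cl(A) = X∖{2} = {1,6,0,5,3,4}
With k = closure, c = complement:
  1. A     = {1,0,5,3,4}
  2. kA    = {1,6,0,5,3,4}
  3. cA    = {2,6}
  4. ckA   = {2}
  5. kcA   = {2,6,5,4}
  6. kckA  = {2,5,4}
  7. ckcA  = {1,0,3}
  8. ckckA = {1,6,0,3}
k, c of each give nothing new

8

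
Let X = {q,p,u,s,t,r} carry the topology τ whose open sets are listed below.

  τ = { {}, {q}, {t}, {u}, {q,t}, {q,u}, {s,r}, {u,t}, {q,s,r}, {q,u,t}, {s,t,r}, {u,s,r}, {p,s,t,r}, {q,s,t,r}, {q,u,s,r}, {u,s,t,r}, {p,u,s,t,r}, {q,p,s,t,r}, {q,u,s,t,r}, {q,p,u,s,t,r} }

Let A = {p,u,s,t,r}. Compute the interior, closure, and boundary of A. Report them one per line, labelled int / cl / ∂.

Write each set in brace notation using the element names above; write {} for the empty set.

U open, U⊆A: {}, {t}, {u}, {s,r}, {u,t}, {s,t,r}, {u,s,r}, {p,s,t,r}, {u,s,t,r}, {p,u,s,t,r}. int(A) = ⋃ = {p,u,s,t,r}
X∖A={q}, int(X∖A)={q}, hence cl(A)={p,u,s,t,r}
∂A: remove int from cl → {}

int(A) = {p,u,s,t,r}
cl(A)  = {p,u,s,t,r}
∂A     = {}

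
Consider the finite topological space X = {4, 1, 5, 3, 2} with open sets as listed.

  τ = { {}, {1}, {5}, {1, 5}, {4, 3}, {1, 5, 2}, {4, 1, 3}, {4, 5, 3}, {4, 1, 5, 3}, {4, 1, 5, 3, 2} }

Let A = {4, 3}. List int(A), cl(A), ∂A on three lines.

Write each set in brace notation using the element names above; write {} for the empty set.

interior: largest open inside A is {4, 3} (from {}, {4, 3})
cl via duality: int({1, 5, 2}) = {1, 5, 2}, so X∖{1, 5, 2} = {4, 3}
cl∖int = {}

int(A) = {4, 3}
cl(A)  = {4, 3}
∂A     = {}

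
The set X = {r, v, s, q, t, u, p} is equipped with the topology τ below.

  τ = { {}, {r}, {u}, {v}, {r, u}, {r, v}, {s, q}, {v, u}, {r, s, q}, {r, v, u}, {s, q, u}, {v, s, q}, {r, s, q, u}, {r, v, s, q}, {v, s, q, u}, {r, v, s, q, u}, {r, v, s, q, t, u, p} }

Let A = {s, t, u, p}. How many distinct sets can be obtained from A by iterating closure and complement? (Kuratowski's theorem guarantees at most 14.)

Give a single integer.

10

cl via duality: int({r, v, q}) = {r, v}, so X∖{r, v} = {s, q, t, u, p}
Write k for closure, c for complement:
  1. A     = {s, t, u, p}
  2. kA    = {s, q, t, u, p}
  3. cA    = {r, v, q}
  4. ckA   = {r, v}
  5. kcA   = {r, v, s, q, t, p}
  6. kckA  = {r, v, t, p}
  7. ckcA  = {u}
  8. ckckA = {s, q, u}
  9. kckcA = {t, u, p}
  10. ckckcA = {r, v, s, q}
applying k or c yields no new set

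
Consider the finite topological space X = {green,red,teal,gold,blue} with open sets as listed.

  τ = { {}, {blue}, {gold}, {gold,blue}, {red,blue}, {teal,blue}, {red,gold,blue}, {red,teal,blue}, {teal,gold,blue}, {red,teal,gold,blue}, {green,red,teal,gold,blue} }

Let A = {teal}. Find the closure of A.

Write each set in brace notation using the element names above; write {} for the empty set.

{green,teal}

closure: X∖int(X∖A) = X∖{red,gold,blue} = {green,teal}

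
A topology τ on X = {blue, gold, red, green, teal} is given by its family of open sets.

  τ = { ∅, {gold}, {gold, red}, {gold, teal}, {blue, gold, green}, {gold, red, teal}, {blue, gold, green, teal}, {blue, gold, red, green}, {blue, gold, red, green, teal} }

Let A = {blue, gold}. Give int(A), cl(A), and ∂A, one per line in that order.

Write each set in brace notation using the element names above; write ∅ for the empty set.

open subsets of A: ∅, {gold}; so int(A) = {gold}
closure: X∖int(X∖A) = X∖∅ = {blue, gold, red, green, teal}
∂A = {blue, gold, red, green, teal} minus {gold} = {blue, red, green, teal}

int(A) = {gold}
cl(A)  = {blue, gold, red, green, teal}
∂A     = {blue, red, green, teal}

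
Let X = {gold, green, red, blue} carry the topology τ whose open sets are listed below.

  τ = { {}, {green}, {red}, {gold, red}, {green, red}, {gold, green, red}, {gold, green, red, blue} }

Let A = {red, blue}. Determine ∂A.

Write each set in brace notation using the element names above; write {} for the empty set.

interior: largest open inside A is {red} (from {}, {red})
cl via duality: int({gold, green}) = {green}, so X∖{green} = {gold, red, blue}
cl∖int = {gold, blue}

{gold, blue}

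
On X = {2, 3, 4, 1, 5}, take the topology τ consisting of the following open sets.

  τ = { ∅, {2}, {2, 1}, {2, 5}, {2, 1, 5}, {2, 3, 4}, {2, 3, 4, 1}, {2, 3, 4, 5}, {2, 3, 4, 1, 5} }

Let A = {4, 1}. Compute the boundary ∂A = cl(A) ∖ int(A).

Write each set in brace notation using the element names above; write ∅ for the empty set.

interior: largest open inside A is ∅ (from ∅)
cl via duality: int({2, 3, 5}) = {2, 5}, so X∖{2, 5} = {3, 4, 1}
cl∖int = {3, 4, 1}

{3, 4, 1}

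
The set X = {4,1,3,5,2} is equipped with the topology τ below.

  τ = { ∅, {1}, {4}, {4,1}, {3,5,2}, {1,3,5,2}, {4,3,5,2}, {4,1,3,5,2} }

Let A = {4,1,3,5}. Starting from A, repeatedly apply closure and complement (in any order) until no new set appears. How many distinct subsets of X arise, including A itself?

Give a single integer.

6

complement {2}; its interior ∅; cl(A) = X∖∅ = {4,1,3,5,2}
With k = closure, c = complement:
  1. A     = {4,1,3,5}
  2. kA    = {4,1,3,5,2}
  3. cA    = {2}
  4. ckA   = ∅
  5. kcA   = {3,5,2}
  6. ckcA  = {4,1}
k, c of each give nothing new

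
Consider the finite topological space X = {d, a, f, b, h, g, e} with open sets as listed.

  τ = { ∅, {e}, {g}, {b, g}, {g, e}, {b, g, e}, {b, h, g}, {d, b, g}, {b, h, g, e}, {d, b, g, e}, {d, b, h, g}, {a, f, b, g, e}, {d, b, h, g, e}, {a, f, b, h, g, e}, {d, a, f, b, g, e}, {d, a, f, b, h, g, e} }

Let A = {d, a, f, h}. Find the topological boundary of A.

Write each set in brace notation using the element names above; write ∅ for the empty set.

{d, a, f, h}

open subsets of A: ∅; so int(A) = ∅
closure: X∖int(X∖A) = X∖{b, g, e} = {d, a, f, h}
∂A = {d, a, f, h} minus ∅ = {d, a, f, h}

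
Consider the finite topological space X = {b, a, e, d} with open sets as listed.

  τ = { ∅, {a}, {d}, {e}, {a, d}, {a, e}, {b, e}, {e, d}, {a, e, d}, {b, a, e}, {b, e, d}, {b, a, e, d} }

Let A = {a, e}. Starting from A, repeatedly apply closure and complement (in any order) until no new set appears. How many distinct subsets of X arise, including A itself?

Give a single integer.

4

complement {b, d}; its interior {d}; cl(A) = X∖{d} = {b, a, e}
With k = closure, c = complement:
  1. A     = {a, e}
  2. kA    = {b, a, e}
  3. cA    = {b, d}
  4. ckA   = {d}
k, c of each give nothing new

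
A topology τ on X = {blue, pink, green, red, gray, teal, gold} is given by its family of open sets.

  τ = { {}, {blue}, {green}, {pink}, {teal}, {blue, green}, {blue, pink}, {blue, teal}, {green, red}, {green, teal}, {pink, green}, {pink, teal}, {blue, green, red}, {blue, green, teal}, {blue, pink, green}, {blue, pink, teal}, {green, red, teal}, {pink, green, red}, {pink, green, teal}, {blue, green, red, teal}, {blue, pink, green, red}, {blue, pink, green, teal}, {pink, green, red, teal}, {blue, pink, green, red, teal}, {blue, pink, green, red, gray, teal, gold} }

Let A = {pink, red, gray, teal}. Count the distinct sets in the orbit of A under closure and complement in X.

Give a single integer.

closure: X∖int(X∖A) = X∖{blue, green} = {pink, red, gray, teal, gold}
Let k=closure and c=complement:
  1. A     = {pink, red, gray, teal}
  2. kA    = {pink, red, gray, teal, gold}
  3. cA    = {blue, green, gold}
  4. ckA   = {blue, green}
  5. kcA   = {blue, green, red, gray, gold}
  6. ckcA  = {pink, teal}
  7. kckcA = {pink, gray, teal, gold}
  8. ckckcA = {blue, green, red}
— saturated at 8

8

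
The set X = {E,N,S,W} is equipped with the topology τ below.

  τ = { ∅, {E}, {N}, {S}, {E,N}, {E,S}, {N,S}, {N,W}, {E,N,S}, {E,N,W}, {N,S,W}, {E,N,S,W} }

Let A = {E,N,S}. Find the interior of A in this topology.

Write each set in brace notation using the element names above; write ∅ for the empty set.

{E,N,S}

U open, U⊆A: ∅, {S}, {N}, {E}, {N,S}, {E,S}, {E,N}, {E,N,S}. int(A) = ⋃ = {E,N,S}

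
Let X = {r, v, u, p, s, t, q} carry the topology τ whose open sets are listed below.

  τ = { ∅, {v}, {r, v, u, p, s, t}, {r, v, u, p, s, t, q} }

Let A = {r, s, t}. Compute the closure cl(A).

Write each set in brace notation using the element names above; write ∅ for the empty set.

{r, u, p, s, t, q}

closure: X∖int(X∖A) = X∖{v} = {r, u, p, s, t, q}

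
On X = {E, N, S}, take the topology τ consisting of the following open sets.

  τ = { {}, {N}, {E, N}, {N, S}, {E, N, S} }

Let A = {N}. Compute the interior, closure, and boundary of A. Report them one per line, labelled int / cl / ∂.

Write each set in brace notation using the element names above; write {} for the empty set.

U open, U⊆A: {}, {N}. int(A) = ⋃ = {N}
X∖A={E, S}, int(X∖A)={}, hence cl(A)={E, N, S}
∂A: remove int from cl → {E, S}

int(A) = {N}
cl(A)  = {E, N, S}
∂A     = {E, S}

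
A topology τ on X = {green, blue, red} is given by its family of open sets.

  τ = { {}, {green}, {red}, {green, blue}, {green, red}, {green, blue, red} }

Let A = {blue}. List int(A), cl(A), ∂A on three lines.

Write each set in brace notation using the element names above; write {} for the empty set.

open subsets of A: {}; so int(A) = {}
closure: X∖int(X∖A) = X∖{green, red} = {blue}
∂A = {blue} minus {} = {blue}

int(A) = {}
cl(A)  = {blue}
∂A     = {blue}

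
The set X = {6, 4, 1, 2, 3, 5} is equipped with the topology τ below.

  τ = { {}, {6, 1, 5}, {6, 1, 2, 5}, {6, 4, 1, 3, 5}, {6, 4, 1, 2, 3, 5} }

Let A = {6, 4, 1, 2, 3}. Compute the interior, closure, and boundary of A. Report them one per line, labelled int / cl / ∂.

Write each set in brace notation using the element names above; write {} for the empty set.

int(A) = {}
cl(A)  = {6, 4, 1, 2, 3, 5}
∂A     = {6, 4, 1, 2, 3, 5}

open subsets of A: {}; so int(A) = {}
closure: X∖int(X∖A) = X∖{} = {6, 4, 1, 2, 3, 5}
∂A = {6, 4, 1, 2, 3, 5} minus {} = {6, 4, 1, 2, 3, 5}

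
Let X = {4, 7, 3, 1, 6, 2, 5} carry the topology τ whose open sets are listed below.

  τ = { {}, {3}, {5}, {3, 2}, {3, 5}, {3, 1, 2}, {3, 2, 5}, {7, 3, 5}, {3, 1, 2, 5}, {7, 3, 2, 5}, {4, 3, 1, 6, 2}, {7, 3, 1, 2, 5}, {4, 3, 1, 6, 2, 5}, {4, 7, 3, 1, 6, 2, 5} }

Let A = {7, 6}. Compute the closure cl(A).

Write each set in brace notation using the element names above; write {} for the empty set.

{4, 7, 6}

complement {4, 3, 1, 2, 5}; its interior {3, 1, 2, 5}; cl(A) = X∖{3, 1, 2, 5} = {4, 7, 6}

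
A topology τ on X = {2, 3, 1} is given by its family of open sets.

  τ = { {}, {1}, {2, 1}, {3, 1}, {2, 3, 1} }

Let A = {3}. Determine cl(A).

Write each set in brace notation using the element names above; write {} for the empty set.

complement {2, 1}; its interior {2, 1}; cl(A) = X∖{2, 1} = {3}

{3}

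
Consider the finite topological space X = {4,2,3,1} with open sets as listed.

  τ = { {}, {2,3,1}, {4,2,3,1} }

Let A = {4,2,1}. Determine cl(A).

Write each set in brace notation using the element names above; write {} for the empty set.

{4,2,3,1}

X∖A={3}, int(X∖A)={}, hence cl(A)={4,2,3,1}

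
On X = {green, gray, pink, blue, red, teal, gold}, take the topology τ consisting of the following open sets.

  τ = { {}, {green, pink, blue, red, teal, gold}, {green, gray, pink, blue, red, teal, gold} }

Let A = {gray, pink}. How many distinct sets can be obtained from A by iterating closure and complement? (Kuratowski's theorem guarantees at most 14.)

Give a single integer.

cl via duality: int({green, blue, red, teal, gold}) = {}, so X∖{} = {green, gray, pink, blue, red, teal, gold}
Write k for closure, c for complement:
  1. A     = {gray, pink}
  2. kA    = {green, gray, pink, blue, red, teal, gold}
  3. cA    = {green, blue, red, teal, gold}
  4. ckA   = {}
applying k or c yields no new set

4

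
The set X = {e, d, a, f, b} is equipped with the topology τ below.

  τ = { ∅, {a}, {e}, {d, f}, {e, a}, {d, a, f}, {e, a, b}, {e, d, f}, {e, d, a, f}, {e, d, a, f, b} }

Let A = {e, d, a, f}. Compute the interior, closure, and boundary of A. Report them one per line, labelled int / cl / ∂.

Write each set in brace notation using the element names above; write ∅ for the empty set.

int(A) = {e, d, a, f}
cl(A)  = {e, d, a, f, b}
∂A     = {b}

open subsets of A: ∅, {e}, {a}, {e, a}, {d, f}, {e, d, f}, {d, a, f}, {e, d, a, f}; so int(A) = {e, d, a, f}
closure: X∖int(X∖A) = X∖∅ = {e, d, a, f, b}
∂A = {e, d, a, f, b} minus {e, d, a, f} = {b}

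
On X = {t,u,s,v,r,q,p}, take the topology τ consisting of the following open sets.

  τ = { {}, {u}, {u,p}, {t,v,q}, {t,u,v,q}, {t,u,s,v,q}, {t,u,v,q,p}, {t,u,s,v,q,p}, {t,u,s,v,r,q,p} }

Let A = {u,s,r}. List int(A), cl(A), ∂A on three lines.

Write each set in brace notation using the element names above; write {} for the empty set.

int(A) = {u}
cl(A)  = {u,s,r,p}
∂A     = {s,r,p}

U open, U⊆A: {}, {u}. int(A) = ⋃ = {u}
X∖A={t,v,q,p}, int(X∖A)={t,v,q}, hence cl(A)={u,s,r,p}
∂A: remove int from cl → {s,r,p}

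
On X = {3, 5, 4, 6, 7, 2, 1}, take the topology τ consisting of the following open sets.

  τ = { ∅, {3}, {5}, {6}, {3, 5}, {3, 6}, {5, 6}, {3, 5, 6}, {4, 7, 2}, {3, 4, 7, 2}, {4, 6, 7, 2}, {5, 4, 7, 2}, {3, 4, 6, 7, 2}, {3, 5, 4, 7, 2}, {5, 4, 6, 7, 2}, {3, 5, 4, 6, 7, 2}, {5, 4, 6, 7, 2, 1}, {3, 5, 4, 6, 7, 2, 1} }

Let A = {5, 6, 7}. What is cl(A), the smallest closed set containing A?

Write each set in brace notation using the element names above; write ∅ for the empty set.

{5, 4, 6, 7, 2, 1}

cl via duality: int({3, 4, 2, 1}) = {3}, so X∖{3} = {5, 4, 6, 7, 2, 1}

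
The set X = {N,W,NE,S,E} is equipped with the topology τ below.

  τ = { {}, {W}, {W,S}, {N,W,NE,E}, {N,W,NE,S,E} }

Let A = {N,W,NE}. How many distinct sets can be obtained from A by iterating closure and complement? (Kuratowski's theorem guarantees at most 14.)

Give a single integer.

6

X∖A={S,E}, int(X∖A)={}, hence cl(A)={N,W,NE,S,E}
Orbit (k=closure, c=complement):
  1. A     = {N,W,NE}
  2. kA    = {N,W,NE,S,E}
  3. cA    = {S,E}
  4. ckA   = {}
  5. kcA   = {N,NE,S,E}
  6. ckcA  = {W}
(closed under both — stop)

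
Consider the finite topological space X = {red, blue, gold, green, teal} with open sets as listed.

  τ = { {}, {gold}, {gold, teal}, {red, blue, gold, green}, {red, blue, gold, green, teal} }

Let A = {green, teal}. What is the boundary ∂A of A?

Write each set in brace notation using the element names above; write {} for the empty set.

U open, U⊆A: {}. int(A) = ⋃ = {}
X∖A={red, blue, gold}, int(X∖A)={gold}, hence cl(A)={red, blue, green, teal}
∂A: remove int from cl → {red, blue, green, teal}

{red, blue, green, teal}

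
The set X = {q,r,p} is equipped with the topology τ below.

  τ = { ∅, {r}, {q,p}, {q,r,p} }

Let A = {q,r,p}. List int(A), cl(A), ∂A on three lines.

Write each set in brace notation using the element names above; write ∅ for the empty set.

U open, U⊆A: ∅, {r}, {q,p}, {q,r,p}. int(A) = ⋃ = {q,r,p}
X∖A=∅, int(X∖A)=∅, hence cl(A)={q,r,p}
∂A: remove int from cl → ∅

int(A) = {q,r,p}
cl(A)  = {q,r,p}
∂A     = ∅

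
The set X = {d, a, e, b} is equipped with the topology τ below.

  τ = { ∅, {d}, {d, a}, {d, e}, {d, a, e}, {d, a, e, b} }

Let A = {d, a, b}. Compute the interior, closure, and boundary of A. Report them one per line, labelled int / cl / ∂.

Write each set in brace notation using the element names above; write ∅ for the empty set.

U open, U⊆A: ∅, {d}, {d, a}. int(A) = ⋃ = {d, a}
X∖A={e}, int(X∖A)=∅, hence cl(A)={d, a, e, b}
∂A: remove int from cl → {e, b}

int(A) = {d, a}
cl(A)  = {d, a, e, b}
∂A     = {e, b}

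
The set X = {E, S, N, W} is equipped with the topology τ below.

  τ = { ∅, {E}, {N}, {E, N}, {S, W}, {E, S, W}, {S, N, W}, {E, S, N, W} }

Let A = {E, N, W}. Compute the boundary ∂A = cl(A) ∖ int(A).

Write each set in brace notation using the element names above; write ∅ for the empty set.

{S, W}

open subsets of A: ∅, {N}, {E}, {E, N}; so int(A) = {E, N}
closure: X∖int(X∖A) = X∖∅ = {E, S, N, W}
∂A = {E, S, N, W} minus {E, N} = {S, W}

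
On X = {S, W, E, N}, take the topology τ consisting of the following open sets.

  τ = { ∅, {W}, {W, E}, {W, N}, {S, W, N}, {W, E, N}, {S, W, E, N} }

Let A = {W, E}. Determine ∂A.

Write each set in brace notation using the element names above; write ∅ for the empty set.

interior: largest open inside A is {W, E} (from ∅, {W}, {W, E})
cl via duality: int({S, N}) = ∅, so X∖∅ = {S, W, E, N}
cl∖int = {S, N}

{S, N}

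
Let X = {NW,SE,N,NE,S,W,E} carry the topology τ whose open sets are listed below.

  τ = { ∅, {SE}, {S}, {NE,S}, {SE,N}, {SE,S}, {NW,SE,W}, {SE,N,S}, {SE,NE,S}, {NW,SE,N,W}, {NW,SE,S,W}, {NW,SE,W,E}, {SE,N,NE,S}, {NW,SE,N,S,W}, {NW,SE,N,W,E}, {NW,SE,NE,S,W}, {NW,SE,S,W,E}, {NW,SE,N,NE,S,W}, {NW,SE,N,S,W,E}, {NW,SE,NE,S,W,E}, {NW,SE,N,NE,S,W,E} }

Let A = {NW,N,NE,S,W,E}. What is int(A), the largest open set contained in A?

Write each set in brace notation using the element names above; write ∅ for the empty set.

{NE,S}

U open, U⊆A: ∅, {S}, {NE,S}. int(A) = ⋃ = {NE,S}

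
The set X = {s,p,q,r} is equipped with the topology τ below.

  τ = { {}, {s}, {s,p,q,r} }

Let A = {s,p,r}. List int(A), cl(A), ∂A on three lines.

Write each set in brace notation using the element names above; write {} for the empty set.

int(A) = {s}
cl(A)  = {s,p,q,r}
∂A     = {p,q,r}

interior: largest open inside A is {s} (from {}, {s})
cl via duality: int({q}) = {}, so X∖{} = {s,p,q,r}
cl∖int = {p,q,r}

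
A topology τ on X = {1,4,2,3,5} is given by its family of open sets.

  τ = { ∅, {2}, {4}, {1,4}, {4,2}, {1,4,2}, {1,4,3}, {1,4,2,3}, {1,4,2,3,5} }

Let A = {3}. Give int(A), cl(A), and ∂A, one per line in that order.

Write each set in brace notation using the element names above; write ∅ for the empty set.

interior: largest open inside A is ∅ (from ∅)
cl via duality: int({1,4,2,5}) = {1,4,2}, so X∖{1,4,2} = {3,5}
cl∖int = {3,5}

int(A) = ∅
cl(A)  = {3,5}
∂A     = {3,5}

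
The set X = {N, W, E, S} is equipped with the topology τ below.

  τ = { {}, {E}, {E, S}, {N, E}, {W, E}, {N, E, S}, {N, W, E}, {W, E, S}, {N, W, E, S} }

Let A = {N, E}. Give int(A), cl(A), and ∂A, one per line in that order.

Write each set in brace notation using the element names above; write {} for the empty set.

int(A) = {N, E}
cl(A)  = {N, W, E, S}
∂A     = {W, S}

interior: largest open inside A is {N, E} (from {}, {E}, {N, E})
cl via duality: int({W, S}) = {}, so X∖{} = {N, W, E, S}
cl∖int = {W, S}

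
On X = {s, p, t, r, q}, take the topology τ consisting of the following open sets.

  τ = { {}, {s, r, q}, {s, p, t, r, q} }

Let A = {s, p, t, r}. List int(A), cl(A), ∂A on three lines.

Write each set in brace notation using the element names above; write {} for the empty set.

int(A) = {}
cl(A)  = {s, p, t, r, q}
∂A     = {s, p, t, r, q}

open subsets of A: {}; so int(A) = {}
closure: X∖int(X∖A) = X∖{} = {s, p, t, r, q}
∂A = {s, p, t, r, q} minus {} = {s, p, t, r, q}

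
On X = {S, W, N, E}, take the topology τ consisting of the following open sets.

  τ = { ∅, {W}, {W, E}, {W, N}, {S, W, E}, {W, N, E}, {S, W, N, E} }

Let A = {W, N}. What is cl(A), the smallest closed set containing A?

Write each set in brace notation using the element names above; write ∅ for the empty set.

{S, W, N, E}

X∖A={S, E}, int(X∖A)=∅, hence cl(A)={S, W, N, E}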